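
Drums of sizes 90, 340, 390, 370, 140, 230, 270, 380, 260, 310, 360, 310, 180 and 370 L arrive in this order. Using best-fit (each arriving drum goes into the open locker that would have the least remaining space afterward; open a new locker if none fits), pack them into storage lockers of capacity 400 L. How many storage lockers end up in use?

13

  90 → locker 1 (new)  [load 90/400]
  340 → locker 2 (new)  [load 340/400]
  390 → locker 3 (new)  [load 390/400]
  370 → locker 4 (new)  [load 370/400]
  140 → locker 1  [load 230/400]
  230 → locker 5 (new)  [load 230/400]
  270 → locker 6 (new)  [load 270/400]
  380 → locker 7 (new)  [load 380/400]
  260 → locker 8 (new)  [load 260/400]
  310 → locker 9 (new)  [load 310/400]
  360 → locker 10 (new)  [load 360/400]
  310 → locker 11 (new)  [load 310/400]
  180 → locker 12 (new)  [load 180/400]
  370 → locker 13 (new)  [load 370/400]
13 storage lockers opened.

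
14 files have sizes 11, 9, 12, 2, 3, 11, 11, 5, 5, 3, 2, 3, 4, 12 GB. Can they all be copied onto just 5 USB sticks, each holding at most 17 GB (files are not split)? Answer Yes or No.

No

Total = 93 GB; ⌈93/17⌉ = 6.
At least 6 USB sticks are required, but only 5 are allowed.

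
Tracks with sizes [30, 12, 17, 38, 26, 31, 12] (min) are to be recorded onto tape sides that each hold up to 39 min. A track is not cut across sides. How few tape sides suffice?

Total = 38 + 31 + 30 + 26 + 17 + 12 + 12 = 166 min.
Lower bound: ⌈166/39⌉ = 5 tape sides.
A packing using 5 tape sides:
  side 1: 38 = 38
  side 2: 31 = 31
  side 3: 30 = 30
  side 4: 26 + 12 = 38
  side 5: 17 + 12 = 29
This matches the lower bound, so 5 is optimal.

5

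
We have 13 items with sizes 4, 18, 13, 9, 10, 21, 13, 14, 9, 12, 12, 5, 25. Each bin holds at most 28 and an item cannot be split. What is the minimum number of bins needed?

Total = 25 + 21 + 18 + 14 + 13 + 13 + 12 + 12 + 10 + 9 + 9 + 5 + 4 = 165.
Lower bound: ⌈165/28⌉ = 6 bins.
A packing using 7 bins:
  bin 1: 25 = 25
  bin 2: 21 + 5 = 26
  bin 3: 18 + 10 = 28
  bin 4: 14 + 13 = 27
  bin 5: 13 + 12 = 25
  bin 6: 12 + 9 + 4 = 25
  bin 7: 9 = 9
No arrangement into 6 bins stays within capacity, so 7 is optimal.

7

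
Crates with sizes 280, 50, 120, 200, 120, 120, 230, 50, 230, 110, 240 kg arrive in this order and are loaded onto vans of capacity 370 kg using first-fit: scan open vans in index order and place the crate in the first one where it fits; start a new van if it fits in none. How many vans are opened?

6

  280 → van 1 (new)  [load 280/370]
  50 → van 1  [load 330/370]
  120 → van 2 (new)  [load 120/370]
  200 → van 2  [load 320/370]
  120 → van 3 (new)  [load 120/370]
  120 → van 3  [load 240/370]
  230 → van 4 (new)  [load 230/370]
  50 → van 2  [load 370/370]
  230 → van 5 (new)  [load 230/370]
  110 → van 3  [load 350/370]
  240 → van 6 (new)  [load 240/370]
6 vans opened.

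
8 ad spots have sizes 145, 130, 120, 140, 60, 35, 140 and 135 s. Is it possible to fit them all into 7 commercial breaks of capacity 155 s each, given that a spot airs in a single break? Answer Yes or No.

Yes

A valid assignment using 7 commercial breaks:
  break 1: 145 = 145
  break 2: 140 = 140
  break 3: 140 = 140
  break 4: 135 = 135
  break 5: 130 = 130
  break 6: 120 + 35 = 155
  break 7: 60 = 60
Every load is within 155 s, so 7 commercial breaks suffice.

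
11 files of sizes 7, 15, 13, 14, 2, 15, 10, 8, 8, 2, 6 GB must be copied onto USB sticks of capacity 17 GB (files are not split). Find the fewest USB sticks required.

7

Total = 15 + 15 + 14 + 13 + 10 + 8 + 8 + 7 + 6 + 2 + 2 = 100 GB.
Lower bound: ⌈100/17⌉ = 6 USB sticks.
A packing using 7 USB sticks:
  USB stick 1: 15 + 2 = 17
  USB stick 2: 15 + 2 = 17
  USB stick 3: 14 = 14
  USB stick 4: 13 = 13
  USB stick 5: 10 + 7 = 17
  USB stick 6: 8 + 8 = 16
  USB stick 7: 6 = 6
No arrangement into 6 USB sticks stays within capacity, so 7 is optimal.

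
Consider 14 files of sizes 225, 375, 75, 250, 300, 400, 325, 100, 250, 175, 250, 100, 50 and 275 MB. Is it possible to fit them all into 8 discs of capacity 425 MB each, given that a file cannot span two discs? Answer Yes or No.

No

Total = 3150 MB; ⌈3150/425⌉ = 8.
9 files each exceed half the capacity and cannot share a disc, forcing at least 9 discs.
At least 9 discs are required, but only 8 are allowed.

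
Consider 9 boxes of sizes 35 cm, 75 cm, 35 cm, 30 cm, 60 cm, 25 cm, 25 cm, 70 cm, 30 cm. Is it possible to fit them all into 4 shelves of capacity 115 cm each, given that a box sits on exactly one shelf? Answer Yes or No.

Yes

A valid assignment using 4 shelves:
  shelf 1: 75 + 35 = 110
  shelf 2: 70 + 35 = 105
  shelf 3: 60 + 30 + 25 = 115
  shelf 4: 30 + 25 = 55
Every load is within 115 cm, so 4 shelves suffice.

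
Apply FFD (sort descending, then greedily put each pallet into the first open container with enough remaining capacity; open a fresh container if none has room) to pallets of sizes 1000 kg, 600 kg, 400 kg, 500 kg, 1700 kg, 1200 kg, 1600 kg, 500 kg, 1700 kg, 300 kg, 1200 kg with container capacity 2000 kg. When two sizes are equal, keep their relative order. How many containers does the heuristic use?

6

Sorted descending: 1700, 1700, 1600, 1200, 1200, 1000, 600, 500, 500, 400, 300.
  1700 → container 1 (new)  [load 1700/2000]
  1700 → container 2 (new)  [load 1700/2000]
  1600 → container 3 (new)  [load 1600/2000]
  1200 → container 4 (new)  [load 1200/2000]
  1200 → container 5 (new)  [load 1200/2000]
  1000 → container 6 (new)  [load 1000/2000]
  600 → container 4  [load 1800/2000]
  500 → container 5  [load 1700/2000]
  500 → container 6  [load 1500/2000]
  400 → container 3  [load 2000/2000]
  300 → container 1  [load 2000/2000]
6 containers opened.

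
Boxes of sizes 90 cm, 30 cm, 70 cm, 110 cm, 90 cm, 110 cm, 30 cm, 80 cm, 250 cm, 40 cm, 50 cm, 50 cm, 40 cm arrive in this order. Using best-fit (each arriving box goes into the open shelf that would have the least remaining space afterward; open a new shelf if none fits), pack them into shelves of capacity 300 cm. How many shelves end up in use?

  90 → shelf 1 (new)  [load 90/300]
  30 → shelf 1  [load 120/300]
  70 → shelf 1  [load 190/300]
  110 → shelf 1  [load 300/300]
  90 → shelf 2 (new)  [load 90/300]
  110 → shelf 2  [load 200/300]
  30 → shelf 2  [load 230/300]
  80 → shelf 3 (new)  [load 80/300]
  250 → shelf 4 (new)  [load 250/300]
  40 → shelf 4  [load 290/300]
  50 → shelf 2  [load 280/300]
  50 → shelf 3  [load 130/300]
  40 → shelf 3  [load 170/300]
4 shelves opened.

4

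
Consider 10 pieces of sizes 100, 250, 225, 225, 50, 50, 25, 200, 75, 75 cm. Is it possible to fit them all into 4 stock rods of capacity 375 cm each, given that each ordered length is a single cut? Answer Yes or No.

A valid assignment using 4 stock rods:
  stock rod 1: 250 + 100 + 25 = 375
  stock rod 2: 225 + 75 + 75 = 375
  stock rod 3: 225 + 50 + 50 = 325
  stock rod 4: 200 = 200
Every load is within 375 cm, so 4 stock rods suffice.

Yes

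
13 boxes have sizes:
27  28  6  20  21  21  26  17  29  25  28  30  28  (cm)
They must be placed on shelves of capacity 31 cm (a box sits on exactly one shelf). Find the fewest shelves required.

Total = 30 + 29 + 28 + 28 + 28 + 27 + 26 + 25 + 21 + 21 + 20 + 17 + 6 = 306 cm.
Lower bound: ⌈306/31⌉ = 10 shelves.
Also, 12 boxes each exceed 31/2 cm, and no two of those can share a shelf, so at least 12 shelves are needed.
A packing using 12 shelves:
  shelf 1: 30 = 30
  shelf 2: 29 = 29
  shelf 3: 28 = 28
  shelf 4: 28 = 28
  shelf 5: 28 = 28
  shelf 6: 27 = 27
  shelf 7: 26 = 26
  shelf 8: 25 + 6 = 31
  shelf 9: 21 = 21
  shelf 10: 21 = 21
  shelf 11: 20 = 20
  shelf 12: 17 = 17
This matches the lower bound, so 12 is optimal.

12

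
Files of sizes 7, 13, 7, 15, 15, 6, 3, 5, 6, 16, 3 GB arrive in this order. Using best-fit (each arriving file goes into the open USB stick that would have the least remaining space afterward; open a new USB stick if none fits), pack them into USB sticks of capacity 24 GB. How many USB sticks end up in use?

  7 → USB stick 1 (new)  [load 7/24]
  13 → USB stick 1  [load 20/24]
  7 → USB stick 2 (new)  [load 7/24]
  15 → USB stick 2  [load 22/24]
  15 → USB stick 3 (new)  [load 15/24]
  6 → USB stick 3  [load 21/24]
  3 → USB stick 3  [load 24/24]
  5 → USB stick 4 (new)  [load 5/24]
  6 → USB stick 4  [load 11/24]
  16 → USB stick 5 (new)  [load 16/24]
  3 → USB stick 1  [load 23/24]
5 USB sticks opened.

5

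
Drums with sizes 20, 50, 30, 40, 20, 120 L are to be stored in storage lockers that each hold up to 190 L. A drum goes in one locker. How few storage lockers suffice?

2

Total = 120 + 50 + 40 + 30 + 20 + 20 = 280 L.
Lower bound: ⌈280/190⌉ = 2 storage lockers.
A packing using 2 storage lockers:
  locker 1: 120 + 50 + 20 = 190
  locker 2: 40 + 30 + 20 = 90
This matches the lower bound, so 2 is optimal.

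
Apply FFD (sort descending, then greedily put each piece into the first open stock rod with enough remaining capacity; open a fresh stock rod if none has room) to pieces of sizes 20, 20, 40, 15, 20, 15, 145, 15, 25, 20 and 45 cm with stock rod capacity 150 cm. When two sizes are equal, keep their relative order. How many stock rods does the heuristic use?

Sorted descending: 145, 45, 40, 25, 20, 20, 20, 20, 15, 15, 15.
  145 → stock rod 1 (new)  [load 145/150]
  45 → stock rod 2 (new)  [load 45/150]
  40 → stock rod 2  [load 85/150]
  25 → stock rod 2  [load 110/150]
  20 → stock rod 2  [load 130/150]
  20 → stock rod 2  [load 150/150]
  20 → stock rod 3 (new)  [load 20/150]
  20 → stock rod 3  [load 40/150]
  15 → stock rod 3  [load 55/150]
  15 → stock rod 3  [load 70/150]
  15 → stock rod 3  [load 85/150]
3 stock rods opened.

3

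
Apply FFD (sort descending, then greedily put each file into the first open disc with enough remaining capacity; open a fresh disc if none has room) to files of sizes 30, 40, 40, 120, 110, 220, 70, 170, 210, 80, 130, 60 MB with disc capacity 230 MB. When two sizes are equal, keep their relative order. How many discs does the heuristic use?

6

Sorted descending: 220, 210, 170, 130, 120, 110, 80, 70, 60, 40, 40, 30.
  220 → disc 1 (new)  [load 220/230]
  210 → disc 2 (new)  [load 210/230]
  170 → disc 3 (new)  [load 170/230]
  130 → disc 4 (new)  [load 130/230]
  120 → disc 5 (new)  [load 120/230]
  110 → disc 5  [load 230/230]
  80 → disc 4  [load 210/230]
  70 → disc 6 (new)  [load 70/230]
  60 → disc 3  [load 230/230]
  40 → disc 6  [load 110/230]
  40 → disc 6  [load 150/230]
  30 → disc 6  [load 180/230]
6 discs opened.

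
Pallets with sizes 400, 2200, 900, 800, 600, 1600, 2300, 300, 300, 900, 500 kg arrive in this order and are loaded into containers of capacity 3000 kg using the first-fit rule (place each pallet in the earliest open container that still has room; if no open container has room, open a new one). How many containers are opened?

4

  400 → container 1 (new)  [load 400/3000]
  2200 → container 1  [load 2600/3000]
  900 → container 2 (new)  [load 900/3000]
  800 → container 2  [load 1700/3000]
  600 → container 2  [load 2300/3000]
  1600 → container 3 (new)  [load 1600/3000]
  2300 → container 4 (new)  [load 2300/3000]
  300 → container 1  [load 2900/3000]
  300 → container 2  [load 2600/3000]
  900 → container 3  [load 2500/3000]
  500 → container 3  [load 3000/3000]
4 containers opened.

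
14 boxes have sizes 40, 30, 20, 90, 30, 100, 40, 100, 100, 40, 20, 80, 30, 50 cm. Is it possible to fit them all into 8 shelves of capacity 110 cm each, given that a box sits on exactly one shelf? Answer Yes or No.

A valid assignment using 8 shelves:
  shelf 1: 100 = 100
  shelf 2: 100 = 100
  shelf 3: 100 = 100
  shelf 4: 90 + 20 = 110
  shelf 5: 80 + 30 = 110
  shelf 6: 50 + 40 + 20 = 110
  shelf 7: 40 + 40 + 30 = 110
  shelf 8: 30 = 30
Every load is within 110 cm, so 8 shelves suffice.

Yes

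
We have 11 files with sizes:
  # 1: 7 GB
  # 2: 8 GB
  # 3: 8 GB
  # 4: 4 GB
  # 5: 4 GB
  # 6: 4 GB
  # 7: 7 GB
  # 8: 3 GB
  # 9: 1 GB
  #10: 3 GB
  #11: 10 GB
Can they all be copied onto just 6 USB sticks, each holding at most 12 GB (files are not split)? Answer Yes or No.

Yes

A valid assignment using 6 USB sticks:
  USB stick 1: 10 + 1 = 11
  USB stick 2: 8 + 4 = 12
  USB stick 3: 8 + 4 = 12
  USB stick 4: 7 + 4 = 11
  USB stick 5: 7 + 3 = 10
  USB stick 6: 3 = 3
Every load is within 12 GB, so 6 USB sticks suffice.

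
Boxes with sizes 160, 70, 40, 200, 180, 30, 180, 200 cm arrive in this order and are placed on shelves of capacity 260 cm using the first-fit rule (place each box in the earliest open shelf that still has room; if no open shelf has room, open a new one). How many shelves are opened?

  160 → shelf 1 (new)  [load 160/260]
  70 → shelf 1  [load 230/260]
  40 → shelf 2 (new)  [load 40/260]
  200 → shelf 2  [load 240/260]
  180 → shelf 3 (new)  [load 180/260]
  30 → shelf 1  [load 260/260]
  180 → shelf 4 (new)  [load 180/260]
  200 → shelf 5 (new)  [load 200/260]
5 shelves opened.

5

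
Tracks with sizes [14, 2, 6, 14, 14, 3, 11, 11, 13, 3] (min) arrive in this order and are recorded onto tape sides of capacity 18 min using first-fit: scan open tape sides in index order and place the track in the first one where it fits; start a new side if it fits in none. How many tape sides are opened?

  14 → side 1 (new)  [load 14/18]
  2 → side 1  [load 16/18]
  6 → side 2 (new)  [load 6/18]
  14 → side 3 (new)  [load 14/18]
  14 → side 4 (new)  [load 14/18]
  3 → side 2  [load 9/18]
  11 → side 5 (new)  [load 11/18]
  11 → side 6 (new)  [load 11/18]
  13 → side 7 (new)  [load 13/18]
  3 → side 2  [load 12/18]
7 tape sides opened.

7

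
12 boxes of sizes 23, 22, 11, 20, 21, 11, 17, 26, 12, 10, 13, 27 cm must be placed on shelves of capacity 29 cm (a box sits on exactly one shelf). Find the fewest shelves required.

Total = 27 + 26 + 23 + 22 + 21 + 20 + 17 + 13 + 12 + 11 + 11 + 10 = 213 cm.
Lower bound: ⌈213/29⌉ = 8 shelves.
A packing using 9 shelves:
  shelf 1: 27 = 27
  shelf 2: 26 = 26
  shelf 3: 23 = 23
  shelf 4: 22 = 22
  shelf 5: 21 = 21
  shelf 6: 20 = 20
  shelf 7: 17 + 12 = 29
  shelf 8: 13 + 11 = 24
  shelf 9: 11 + 10 = 21
No arrangement into 8 shelves stays within capacity, so 9 is optimal.

9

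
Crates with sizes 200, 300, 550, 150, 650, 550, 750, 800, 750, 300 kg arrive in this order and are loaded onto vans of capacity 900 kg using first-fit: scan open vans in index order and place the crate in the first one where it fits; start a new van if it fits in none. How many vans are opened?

7

  200 → van 1 (new)  [load 200/900]
  300 → van 1  [load 500/900]
  550 → van 2 (new)  [load 550/900]
  150 → van 1  [load 650/900]
  650 → van 3 (new)  [load 650/900]
  550 → van 4 (new)  [load 550/900]
  750 → van 5 (new)  [load 750/900]
  800 → van 6 (new)  [load 800/900]
  750 → van 7 (new)  [load 750/900]
  300 → van 2  [load 850/900]
7 vans opened.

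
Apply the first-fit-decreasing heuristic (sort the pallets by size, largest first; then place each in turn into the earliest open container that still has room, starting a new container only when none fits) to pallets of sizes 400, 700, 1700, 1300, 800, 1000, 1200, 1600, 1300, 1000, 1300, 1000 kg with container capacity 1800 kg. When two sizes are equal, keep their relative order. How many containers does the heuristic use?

9

Sorted descending: 1700, 1600, 1300, 1300, 1300, 1200, 1000, 1000, 1000, 800, 700, 400.
  1700 → container 1 (new)  [load 1700/1800]
  1600 → container 2 (new)  [load 1600/1800]
  1300 → container 3 (new)  [load 1300/1800]
  1300 → container 4 (new)  [load 1300/1800]
  1300 → container 5 (new)  [load 1300/1800]
  1200 → container 6 (new)  [load 1200/1800]
  1000 → container 7 (new)  [load 1000/1800]
  1000 → container 8 (new)  [load 1000/1800]
  1000 → container 9 (new)  [load 1000/1800]
  800 → container 7  [load 1800/1800]
  700 → container 8  [load 1700/1800]
  400 → container 3  [load 1700/1800]
9 containers opened.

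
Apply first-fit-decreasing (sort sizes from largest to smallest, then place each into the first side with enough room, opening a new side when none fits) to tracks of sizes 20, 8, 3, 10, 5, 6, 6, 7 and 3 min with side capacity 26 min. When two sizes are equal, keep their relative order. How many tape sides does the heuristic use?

Sorted descending: 20, 10, 8, 7, 6, 6, 5, 3, 3.
  20 → side 1 (new)  [load 20/26]
  10 → side 2 (new)  [load 10/26]
  8 → side 2  [load 18/26]
  7 → side 2  [load 25/26]
  6 → side 1  [load 26/26]
  6 → side 3 (new)  [load 6/26]
  5 → side 3  [load 11/26]
  3 → side 3  [load 14/26]
  3 → side 3  [load 17/26]
3 tape sides opened.

3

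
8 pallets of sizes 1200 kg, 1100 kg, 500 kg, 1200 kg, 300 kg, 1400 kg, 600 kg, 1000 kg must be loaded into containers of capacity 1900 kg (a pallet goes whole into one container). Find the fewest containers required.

5

Total = 1400 + 1200 + 1200 + 1100 + 1000 + 600 + 500 + 300 = 7300 kg.
Lower bound: ⌈7300/1900⌉ = 4 containers.
Also, 5 pallets each exceed 950 kg, and no two of those can share a container, so at least 5 containers are needed.
A packing using 5 containers:
  container 1: 1400 + 500 = 1900
  container 2: 1200 + 600 = 1800
  container 3: 1200 + 300 = 1500
  container 4: 1100 = 1100
  container 5: 1000 = 1000
This matches the lower bound, so 5 is optimal.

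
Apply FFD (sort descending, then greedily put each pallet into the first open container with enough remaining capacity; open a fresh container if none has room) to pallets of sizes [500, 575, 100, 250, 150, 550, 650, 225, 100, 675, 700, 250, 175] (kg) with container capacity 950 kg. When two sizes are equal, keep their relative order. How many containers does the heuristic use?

6

Sorted descending: 700, 675, 650, 575, 550, 500, 250, 250, 225, 175, 150, 100, 100.
  700 → container 1 (new)  [load 700/950]
  675 → container 2 (new)  [load 675/950]
  650 → container 3 (new)  [load 650/950]
  575 → container 4 (new)  [load 575/950]
  550 → container 5 (new)  [load 550/950]
  500 → container 6 (new)  [load 500/950]
  250 → container 1  [load 950/950]
  250 → container 2  [load 925/950]
  225 → container 3  [load 875/950]
  175 → container 4  [load 750/950]
  150 → container 4  [load 900/950]
  100 → container 5  [load 650/950]
  100 → container 5  [load 750/950]
6 containers opened.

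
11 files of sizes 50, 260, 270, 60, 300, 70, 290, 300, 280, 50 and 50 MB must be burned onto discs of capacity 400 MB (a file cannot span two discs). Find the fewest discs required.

Total = 300 + 300 + 290 + 280 + 270 + 260 + 70 + 60 + 50 + 50 + 50 = 1980 MB.
Lower bound: ⌈1980/400⌉ = 5 discs.
Also, 6 files each exceed 200 MB, and no two of those can share a disc, so at least 6 discs are needed.
A packing using 6 discs:
  disc 1: 300 + 70 = 370
  disc 2: 300 + 60 = 360
  disc 3: 290 + 50 + 50 = 390
  disc 4: 280 + 50 = 330
  disc 5: 270 = 270
  disc 6: 260 = 260
This matches the lower bound, so 6 is optimal.

6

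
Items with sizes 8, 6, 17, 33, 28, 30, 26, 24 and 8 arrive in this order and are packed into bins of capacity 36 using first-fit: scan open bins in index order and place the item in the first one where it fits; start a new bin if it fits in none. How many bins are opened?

6

  8 → bin 1 (new)  [load 8/36]
  6 → bin 1  [load 14/36]
  17 → bin 1  [load 31/36]
  33 → bin 2 (new)  [load 33/36]
  28 → bin 3 (new)  [load 28/36]
  30 → bin 4 (new)  [load 30/36]
  26 → bin 5 (new)  [load 26/36]
  24 → bin 6 (new)  [load 24/36]
  8 → bin 3  [load 36/36]
6 bins opened.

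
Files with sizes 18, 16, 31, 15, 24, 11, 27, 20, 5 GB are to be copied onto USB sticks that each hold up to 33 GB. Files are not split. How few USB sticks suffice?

Total = 31 + 27 + 24 + 20 + 18 + 16 + 15 + 11 + 5 = 167 GB.
Lower bound: ⌈167/33⌉ = 6 USB sticks.
A packing using 6 USB sticks:
  USB stick 1: 31 = 31
  USB stick 2: 27 + 5 = 32
  USB stick 3: 24 = 24
  USB stick 4: 20 + 11 = 31
  USB stick 5: 18 + 15 = 33
  USB stick 6: 16 = 16
This matches the lower bound, so 6 is optimal.

6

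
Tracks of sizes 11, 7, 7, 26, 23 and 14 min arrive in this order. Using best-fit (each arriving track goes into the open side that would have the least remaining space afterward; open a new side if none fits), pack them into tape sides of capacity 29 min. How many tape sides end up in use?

4

  11 → side 1 (new)  [load 11/29]
  7 → side 1  [load 18/29]
  7 → side 1  [load 25/29]
  26 → side 2 (new)  [load 26/29]
  23 → side 3 (new)  [load 23/29]
  14 → side 4 (new)  [load 14/29]
4 tape sides opened.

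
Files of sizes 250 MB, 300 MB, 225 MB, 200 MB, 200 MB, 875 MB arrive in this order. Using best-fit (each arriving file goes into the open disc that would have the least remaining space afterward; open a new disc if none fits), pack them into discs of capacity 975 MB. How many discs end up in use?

  250 → disc 1 (new)  [load 250/975]
  300 → disc 1  [load 550/975]
  225 → disc 1  [load 775/975]
  200 → disc 1  [load 975/975]
  200 → disc 2 (new)  [load 200/975]
  875 → disc 3 (new)  [load 875/975]
3 discs opened.

3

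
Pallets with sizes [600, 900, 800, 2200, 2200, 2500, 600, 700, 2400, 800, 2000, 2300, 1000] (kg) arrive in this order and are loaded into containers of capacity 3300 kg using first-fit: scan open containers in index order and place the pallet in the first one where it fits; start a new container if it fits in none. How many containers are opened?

7

  600 → container 1 (new)  [load 600/3300]
  900 → container 1  [load 1500/3300]
  800 → container 1  [load 2300/3300]
  2200 → container 2 (new)  [load 2200/3300]
  2200 → container 3 (new)  [load 2200/3300]
  2500 → container 4 (new)  [load 2500/3300]
  600 → container 1  [load 2900/3300]
  700 → container 2  [load 2900/3300]
  2400 → container 5 (new)  [load 2400/3300]
  800 → container 3  [load 3000/3300]
  2000 → container 6 (new)  [load 2000/3300]
  2300 → container 7 (new)  [load 2300/3300]
  1000 → container 6  [load 3000/3300]
7 containers opened.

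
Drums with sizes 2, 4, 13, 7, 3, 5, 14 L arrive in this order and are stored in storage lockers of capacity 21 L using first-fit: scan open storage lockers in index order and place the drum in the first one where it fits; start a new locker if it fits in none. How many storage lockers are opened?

3

  2 → locker 1 (new)  [load 2/21]
  4 → locker 1  [load 6/21]
  13 → locker 1  [load 19/21]
  7 → locker 2 (new)  [load 7/21]
  3 → locker 2  [load 10/21]
  5 → locker 2  [load 15/21]
  14 → locker 3 (new)  [load 14/21]
3 storage lockers opened.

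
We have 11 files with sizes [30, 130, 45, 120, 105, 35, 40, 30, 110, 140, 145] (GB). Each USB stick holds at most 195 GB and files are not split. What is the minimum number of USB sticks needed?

6

Total = 145 + 140 + 130 + 120 + 110 + 105 + 45 + 40 + 35 + 30 + 30 = 930 GB.
Lower bound: ⌈930/195⌉ = 5 USB sticks.
Also, 6 files each exceed 195/2 GB, and no two of those can share a USB stick, so at least 6 USB sticks are needed.
A packing using 6 USB sticks:
  USB stick 1: 145 + 45 = 190
  USB stick 2: 140 + 40 = 180
  USB stick 3: 130 + 35 + 30 = 195
  USB stick 4: 120 + 30 = 150
  USB stick 5: 110 = 110
  USB stick 6: 105 = 105
This matches the lower bound, so 6 is optimal.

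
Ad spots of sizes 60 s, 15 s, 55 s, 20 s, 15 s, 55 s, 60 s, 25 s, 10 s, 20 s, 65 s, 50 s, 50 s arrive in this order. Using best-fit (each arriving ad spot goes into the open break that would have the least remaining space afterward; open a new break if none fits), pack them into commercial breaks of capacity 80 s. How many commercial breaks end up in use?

  60 → break 1 (new)  [load 60/80]
  15 → break 1  [load 75/80]
  55 → break 2 (new)  [load 55/80]
  20 → break 2  [load 75/80]
  15 → break 3 (new)  [load 15/80]
  55 → break 3  [load 70/80]
  60 → break 4 (new)  [load 60/80]
  25 → break 5 (new)  [load 25/80]
  10 → break 3  [load 80/80]
  20 → break 4  [load 80/80]
  65 → break 6 (new)  [load 65/80]
  50 → break 5  [load 75/80]
  50 → break 7 (new)  [load 50/80]
7 commercial breaks opened.

7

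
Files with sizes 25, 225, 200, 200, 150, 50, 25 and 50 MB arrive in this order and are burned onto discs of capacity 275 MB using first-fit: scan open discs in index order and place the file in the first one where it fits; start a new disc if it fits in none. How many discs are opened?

  25 → disc 1 (new)  [load 25/275]
  225 → disc 1  [load 250/275]
  200 → disc 2 (new)  [load 200/275]
  200 → disc 3 (new)  [load 200/275]
  150 → disc 4 (new)  [load 150/275]
  50 → disc 2  [load 250/275]
  25 → disc 1  [load 275/275]
  50 → disc 3  [load 250/275]
4 discs opened.

4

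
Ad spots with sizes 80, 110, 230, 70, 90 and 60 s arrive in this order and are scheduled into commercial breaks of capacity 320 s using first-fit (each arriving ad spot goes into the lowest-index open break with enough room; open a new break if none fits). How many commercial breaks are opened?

  80 → break 1 (new)  [load 80/320]
  110 → break 1  [load 190/320]
  230 → break 2 (new)  [load 230/320]
  70 → break 1  [load 260/320]
  90 → break 2  [load 320/320]
  60 → break 1  [load 320/320]
2 commercial breaks opened.

2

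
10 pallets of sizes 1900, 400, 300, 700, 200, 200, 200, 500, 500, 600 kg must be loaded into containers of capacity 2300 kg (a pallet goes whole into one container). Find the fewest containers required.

Total = 1900 + 700 + 600 + 500 + 500 + 400 + 300 + 200 + 200 + 200 = 5500 kg.
Lower bound: ⌈5500/2300⌉ = 3 containers.
A packing using 3 containers:
  container 1: 1900 + 400 = 2300
  container 2: 700 + 600 + 500 + 500 = 2300
  container 3: 300 + 200 + 200 + 200 = 900
This matches the lower bound, so 3 is optimal.

3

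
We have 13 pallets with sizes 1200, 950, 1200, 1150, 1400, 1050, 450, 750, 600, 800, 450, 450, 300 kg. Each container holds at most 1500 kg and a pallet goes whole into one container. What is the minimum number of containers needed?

Total = 1400 + 1200 + 1200 + 1150 + 1050 + 950 + 800 + 750 + 600 + 450 + 450 + 450 + 300 = 10750 kg.
Lower bound: ⌈10750/1500⌉ = 8 containers.
A packing using 8 containers:
  container 1: 1400 = 1400
  container 2: 1200 + 300 = 1500
  container 3: 1200 = 1200
  container 4: 1150 = 1150
  container 5: 1050 + 450 = 1500
  container 6: 950 + 450 = 1400
  container 7: 800 + 600 = 1400
  container 8: 750 + 450 = 1200
This matches the lower bound, so 8 is optimal.

8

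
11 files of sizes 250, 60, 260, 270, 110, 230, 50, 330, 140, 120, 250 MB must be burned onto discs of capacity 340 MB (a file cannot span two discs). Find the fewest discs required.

Total = 330 + 270 + 260 + 250 + 250 + 230 + 140 + 120 + 110 + 60 + 50 = 2070 MB.
Lower bound: ⌈2070/340⌉ = 7 discs.
A packing using 7 discs:
  disc 1: 330 = 330
  disc 2: 270 + 60 = 330
  disc 3: 260 + 50 = 310
  disc 4: 250 = 250
  disc 5: 250 = 250
  disc 6: 230 + 110 = 340
  disc 7: 140 + 120 = 260
This matches the lower bound, so 7 is optimal.

7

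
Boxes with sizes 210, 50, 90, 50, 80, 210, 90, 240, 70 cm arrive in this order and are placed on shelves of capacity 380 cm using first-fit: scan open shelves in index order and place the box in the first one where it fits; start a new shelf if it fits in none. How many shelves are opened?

4

  210 → shelf 1 (new)  [load 210/380]
  50 → shelf 1  [load 260/380]
  90 → shelf 1  [load 350/380]
  50 → shelf 2 (new)  [load 50/380]
  80 → shelf 2  [load 130/380]
  210 → shelf 2  [load 340/380]
  90 → shelf 3 (new)  [load 90/380]
  240 → shelf 3  [load 330/380]
  70 → shelf 4 (new)  [load 70/380]
4 shelves opened.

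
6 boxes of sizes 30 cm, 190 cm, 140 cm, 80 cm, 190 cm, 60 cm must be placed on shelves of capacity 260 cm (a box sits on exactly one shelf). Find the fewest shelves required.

3

Total = 190 + 190 + 140 + 80 + 60 + 30 = 690 cm.
Lower bound: ⌈690/260⌉ = 3 shelves.
A packing using 3 shelves:
  shelf 1: 190 + 60 = 250
  shelf 2: 190 + 30 = 220
  shelf 3: 140 + 80 = 220
This matches the lower bound, so 3 is optimal.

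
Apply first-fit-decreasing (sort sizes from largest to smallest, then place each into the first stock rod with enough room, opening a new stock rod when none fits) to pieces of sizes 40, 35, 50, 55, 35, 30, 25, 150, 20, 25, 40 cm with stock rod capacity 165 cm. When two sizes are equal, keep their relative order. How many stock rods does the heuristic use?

4

Sorted descending: 150, 55, 50, 40, 40, 35, 35, 30, 25, 25, 20.
  150 → stock rod 1 (new)  [load 150/165]
  55 → stock rod 2 (new)  [load 55/165]
  50 → stock rod 2  [load 105/165]
  40 → stock rod 2  [load 145/165]
  40 → stock rod 3 (new)  [load 40/165]
  35 → stock rod 3  [load 75/165]
  35 → stock rod 3  [load 110/165]
  30 → stock rod 3  [load 140/165]
  25 → stock rod 3  [load 165/165]
  25 → stock rod 4 (new)  [load 25/165]
  20 → stock rod 2  [load 165/165]
4 stock rods opened.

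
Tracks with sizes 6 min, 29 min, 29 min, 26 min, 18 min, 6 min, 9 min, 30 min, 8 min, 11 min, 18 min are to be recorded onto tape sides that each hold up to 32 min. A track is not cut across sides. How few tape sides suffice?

Total = 30 + 29 + 29 + 26 + 18 + 18 + 11 + 9 + 8 + 6 + 6 = 190 min.
Lower bound: ⌈190/32⌉ = 6 tape sides.
A packing using 7 tape sides:
  side 1: 30 = 30
  side 2: 29 = 29
  side 3: 29 = 29
  side 4: 26 + 6 = 32
  side 5: 18 + 11 = 29
  side 6: 18 + 9 = 27
  side 7: 8 + 6 = 14
No arrangement into 6 tape sides stays within capacity, so 7 is optimal.

7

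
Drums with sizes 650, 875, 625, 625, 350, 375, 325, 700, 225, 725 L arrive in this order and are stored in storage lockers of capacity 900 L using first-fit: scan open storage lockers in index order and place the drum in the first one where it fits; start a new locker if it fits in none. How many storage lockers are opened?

8

  650 → locker 1 (new)  [load 650/900]
  875 → locker 2 (new)  [load 875/900]
  625 → locker 3 (new)  [load 625/900]
  625 → locker 4 (new)  [load 625/900]
  350 → locker 5 (new)  [load 350/900]
  375 → locker 5  [load 725/900]
  325 → locker 6 (new)  [load 325/900]
  700 → locker 7 (new)  [load 700/900]
  225 → locker 1  [load 875/900]
  725 → locker 8 (new)  [load 725/900]
8 storage lockers opened.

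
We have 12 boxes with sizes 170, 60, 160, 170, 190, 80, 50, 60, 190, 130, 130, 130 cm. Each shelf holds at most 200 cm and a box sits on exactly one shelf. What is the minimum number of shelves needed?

9

Total = 190 + 190 + 170 + 170 + 160 + 130 + 130 + 130 + 80 + 60 + 60 + 50 = 1520 cm.
Lower bound: ⌈1520/200⌉ = 8 shelves.
A packing using 9 shelves:
  shelf 1: 190 = 190
  shelf 2: 190 = 190
  shelf 3: 170 = 170
  shelf 4: 170 = 170
  shelf 5: 160 = 160
  shelf 6: 130 + 60 = 190
  shelf 7: 130 + 60 = 190
  shelf 8: 130 + 50 = 180
  shelf 9: 80 = 80
No arrangement into 8 shelves stays within capacity, so 9 is optimal.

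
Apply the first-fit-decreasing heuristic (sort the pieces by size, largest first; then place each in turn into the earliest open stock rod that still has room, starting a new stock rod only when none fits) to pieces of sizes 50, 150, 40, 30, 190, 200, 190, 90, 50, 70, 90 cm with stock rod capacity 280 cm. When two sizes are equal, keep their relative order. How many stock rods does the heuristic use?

5

Sorted descending: 200, 190, 190, 150, 90, 90, 70, 50, 50, 40, 30.
  200 → stock rod 1 (new)  [load 200/280]
  190 → stock rod 2 (new)  [load 190/280]
  190 → stock rod 3 (new)  [load 190/280]
  150 → stock rod 4 (new)  [load 150/280]
  90 → stock rod 2  [load 280/280]
  90 → stock rod 3  [load 280/280]
  70 → stock rod 1  [load 270/280]
  50 → stock rod 4  [load 200/280]
  50 → stock rod 4  [load 250/280]
  40 → stock rod 5 (new)  [load 40/280]
  30 → stock rod 4  [load 280/280]
5 stock rods opened.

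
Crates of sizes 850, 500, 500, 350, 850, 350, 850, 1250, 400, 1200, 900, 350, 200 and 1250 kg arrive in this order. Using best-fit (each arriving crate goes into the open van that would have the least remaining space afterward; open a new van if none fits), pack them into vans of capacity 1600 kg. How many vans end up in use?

  850 → van 1 (new)  [load 850/1600]
  500 → van 1  [load 1350/1600]
  500 → van 2 (new)  [load 500/1600]
  350 → van 2  [load 850/1600]
  850 → van 3 (new)  [load 850/1600]
  350 → van 2  [load 1200/1600]
  850 → van 4 (new)  [load 850/1600]
  1250 → van 5 (new)  [load 1250/1600]
  400 → van 2  [load 1600/1600]
  1200 → van 6 (new)  [load 1200/1600]
  900 → van 7 (new)  [load 900/1600]
  350 → van 5  [load 1600/1600]
  200 → van 1  [load 1550/1600]
  1250 → van 8 (new)  [load 1250/1600]
8 vans opened.

8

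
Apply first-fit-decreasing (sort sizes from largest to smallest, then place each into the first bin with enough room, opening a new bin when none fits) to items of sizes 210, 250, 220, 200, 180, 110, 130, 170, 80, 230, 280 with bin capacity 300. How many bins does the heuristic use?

8

Sorted descending: 280, 250, 230, 220, 210, 200, 180, 170, 130, 110, 80.
  280 → bin 1 (new)  [load 280/300]
  250 → bin 2 (new)  [load 250/300]
  230 → bin 3 (new)  [load 230/300]
  220 → bin 4 (new)  [load 220/300]
  210 → bin 5 (new)  [load 210/300]
  200 → bin 6 (new)  [load 200/300]
  180 → bin 7 (new)  [load 180/300]
  170 → bin 8 (new)  [load 170/300]
  130 → bin 8  [load 300/300]
  110 → bin 7  [load 290/300]
  80 → bin 4  [load 300/300]
8 bins opened.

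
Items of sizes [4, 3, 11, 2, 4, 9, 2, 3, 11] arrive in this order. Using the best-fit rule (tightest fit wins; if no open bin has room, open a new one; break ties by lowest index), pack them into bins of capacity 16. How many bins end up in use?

  4 → bin 1 (new)  [load 4/16]
  3 → bin 1  [load 7/16]
  11 → bin 2 (new)  [load 11/16]
  2 → bin 2  [load 13/16]
  4 → bin 1  [load 11/16]
  9 → bin 3 (new)  [load 9/16]
  2 → bin 2  [load 15/16]
  3 → bin 1  [load 14/16]
  11 → bin 4 (new)  [load 11/16]
4 bins opened.

4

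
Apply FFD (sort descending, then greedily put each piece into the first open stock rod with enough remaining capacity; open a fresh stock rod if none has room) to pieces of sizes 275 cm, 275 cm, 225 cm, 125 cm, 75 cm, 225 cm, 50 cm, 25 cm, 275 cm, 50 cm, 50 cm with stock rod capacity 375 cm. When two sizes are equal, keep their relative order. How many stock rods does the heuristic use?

5

Sorted descending: 275, 275, 275, 225, 225, 125, 75, 50, 50, 50, 25.
  275 → stock rod 1 (new)  [load 275/375]
  275 → stock rod 2 (new)  [load 275/375]
  275 → stock rod 3 (new)  [load 275/375]
  225 → stock rod 4 (new)  [load 225/375]
  225 → stock rod 5 (new)  [load 225/375]
  125 → stock rod 4  [load 350/375]
  75 → stock rod 1  [load 350/375]
  50 → stock rod 2  [load 325/375]
  50 → stock rod 2  [load 375/375]
  50 → stock rod 3  [load 325/375]
  25 → stock rod 1  [load 375/375]
5 stock rods opened.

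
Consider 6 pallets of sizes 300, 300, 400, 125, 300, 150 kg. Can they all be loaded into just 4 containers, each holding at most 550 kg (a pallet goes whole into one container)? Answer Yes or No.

Yes

A valid assignment using 4 containers:
  container 1: 400 + 150 = 550
  container 2: 300 + 125 = 425
  container 3: 300 = 300
  container 4: 300 = 300
Every load is within 550 kg, so 4 containers suffice.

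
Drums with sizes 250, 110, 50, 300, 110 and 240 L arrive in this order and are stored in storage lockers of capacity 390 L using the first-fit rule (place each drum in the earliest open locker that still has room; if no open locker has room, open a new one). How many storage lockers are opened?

  250 → locker 1 (new)  [load 250/390]
  110 → locker 1  [load 360/390]
  50 → locker 2 (new)  [load 50/390]
  300 → locker 2  [load 350/390]
  110 → locker 3 (new)  [load 110/390]
  240 → locker 3  [load 350/390]
3 storage lockers opened.

3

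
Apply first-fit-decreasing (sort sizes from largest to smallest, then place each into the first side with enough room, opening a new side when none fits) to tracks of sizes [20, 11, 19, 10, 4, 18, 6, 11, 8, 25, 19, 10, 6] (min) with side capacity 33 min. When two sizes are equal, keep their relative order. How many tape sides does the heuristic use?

Sorted descending: 25, 20, 19, 19, 18, 11, 11, 10, 10, 8, 6, 6, 4.
  25 → side 1 (new)  [load 25/33]
  20 → side 2 (new)  [load 20/33]
  19 → side 3 (new)  [load 19/33]
  19 → side 4 (new)  [load 19/33]
  18 → side 5 (new)  [load 18/33]
  11 → side 2  [load 31/33]
  11 → side 3  [load 30/33]
  10 → side 4  [load 29/33]
  10 → side 5  [load 28/33]
  8 → side 1  [load 33/33]
  6 → side 6 (new)  [load 6/33]
  6 → side 6  [load 12/33]
  4 → side 4  [load 33/33]
6 tape sides opened.

6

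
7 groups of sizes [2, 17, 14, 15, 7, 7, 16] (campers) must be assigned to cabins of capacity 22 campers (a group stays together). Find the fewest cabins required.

4

Total = 17 + 16 + 15 + 14 + 7 + 7 + 2 = 78 campers.
Lower bound: ⌈78/22⌉ = 4 cabins.
A packing using 4 cabins:
  cabin 1: 17 + 2 = 19
  cabin 2: 16 = 16
  cabin 3: 15 + 7 = 22
  cabin 4: 14 + 7 = 21
This matches the lower bound, so 4 is optimal.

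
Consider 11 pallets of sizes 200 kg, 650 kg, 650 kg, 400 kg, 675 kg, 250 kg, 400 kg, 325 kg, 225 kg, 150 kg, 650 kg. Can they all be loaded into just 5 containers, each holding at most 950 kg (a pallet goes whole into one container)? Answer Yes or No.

No

Total = 4575 kg; ⌈4575/950⌉ = 5.
The bound of 5 does not rule out 5, but exhaustive search shows no assignment into 5 containers of capacity 950 kg exists — the minimum is 6.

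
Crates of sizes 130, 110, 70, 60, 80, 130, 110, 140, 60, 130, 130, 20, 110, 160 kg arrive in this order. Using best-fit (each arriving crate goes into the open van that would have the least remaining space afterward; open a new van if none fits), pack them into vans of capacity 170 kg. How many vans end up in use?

10

  130 → van 1 (new)  [load 130/170]
  110 → van 2 (new)  [load 110/170]
  70 → van 3 (new)  [load 70/170]
  60 → van 2  [load 170/170]
  80 → van 3  [load 150/170]
  130 → van 4 (new)  [load 130/170]
  110 → van 5 (new)  [load 110/170]
  140 → van 6 (new)  [load 140/170]
  60 → van 5  [load 170/170]
  130 → van 7 (new)  [load 130/170]
  130 → van 8 (new)  [load 130/170]
  20 → van 3  [load 170/170]
  110 → van 9 (new)  [load 110/170]
  160 → van 10 (new)  [load 160/170]
10 vans opened.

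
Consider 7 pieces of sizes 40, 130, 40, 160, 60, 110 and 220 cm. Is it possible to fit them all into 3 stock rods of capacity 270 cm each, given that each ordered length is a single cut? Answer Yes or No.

Yes

A valid assignment using 3 stock rods:
  stock rod 1: 220 + 40 = 260
  stock rod 2: 160 + 110 = 270
  stock rod 3: 130 + 60 + 40 = 230
Every load is within 270 cm, so 3 stock rods suffice.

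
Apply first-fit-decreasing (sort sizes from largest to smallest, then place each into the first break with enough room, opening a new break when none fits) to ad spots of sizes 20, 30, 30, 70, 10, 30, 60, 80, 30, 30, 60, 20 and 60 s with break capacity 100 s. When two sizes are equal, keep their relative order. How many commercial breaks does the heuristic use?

Sorted descending: 80, 70, 60, 60, 60, 30, 30, 30, 30, 30, 20, 20, 10.
  80 → break 1 (new)  [load 80/100]
  70 → break 2 (new)  [load 70/100]
  60 → break 3 (new)  [load 60/100]
  60 → break 4 (new)  [load 60/100]
  60 → break 5 (new)  [load 60/100]
  30 → break 2  [load 100/100]
  30 → break 3  [load 90/100]
  30 → break 4  [load 90/100]
  30 → break 5  [load 90/100]
  30 → break 6 (new)  [load 30/100]
  20 → break 1  [load 100/100]
  20 → break 6  [load 50/100]
  10 → break 3  [load 100/100]
6 commercial breaks opened.

6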